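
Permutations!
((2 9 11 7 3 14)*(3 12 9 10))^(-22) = ((2 10 3 14)(7 12 9 11))^(-22) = (2 3)(7 9)(10 14)(11 12)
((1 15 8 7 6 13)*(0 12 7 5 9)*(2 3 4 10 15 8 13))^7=((0 12 7 6 2 3 4 10 15 13 1 8 5 9))^7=(0 10)(1 6)(2 8)(3 5)(4 9)(7 13)(12 15)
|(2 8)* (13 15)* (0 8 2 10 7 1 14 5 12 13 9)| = |(0 8 10 7 1 14 5 12 13 15 9)| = 11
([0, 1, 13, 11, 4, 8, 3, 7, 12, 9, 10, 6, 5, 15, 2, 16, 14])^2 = [0, 1, 15, 6, 4, 12, 11, 7, 5, 9, 10, 3, 8, 16, 13, 14, 2]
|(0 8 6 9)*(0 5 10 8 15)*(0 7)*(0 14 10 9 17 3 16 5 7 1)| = 30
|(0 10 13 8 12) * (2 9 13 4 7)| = |(0 10 4 7 2 9 13 8 12)| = 9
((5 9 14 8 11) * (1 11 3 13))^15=((1 11 5 9 14 8 3 13))^15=(1 13 3 8 14 9 5 11)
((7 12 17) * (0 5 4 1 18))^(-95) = ((0 5 4 1 18)(7 12 17))^(-95) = (18)(7 12 17)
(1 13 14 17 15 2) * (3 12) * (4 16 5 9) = [0, 13, 1, 12, 16, 9, 6, 7, 8, 4, 10, 11, 3, 14, 17, 2, 5, 15] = (1 13 14 17 15 2)(3 12)(4 16 5 9)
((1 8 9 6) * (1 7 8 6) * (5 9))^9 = ((1 6 7 8 5 9))^9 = (1 8)(5 6)(7 9)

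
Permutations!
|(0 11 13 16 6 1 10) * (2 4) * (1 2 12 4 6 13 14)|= |(0 11 14 1 10)(2 6)(4 12)(13 16)|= 10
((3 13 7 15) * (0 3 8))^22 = ((0 3 13 7 15 8))^22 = (0 15 13)(3 8 7)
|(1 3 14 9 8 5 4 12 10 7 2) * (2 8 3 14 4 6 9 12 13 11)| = |(1 14 12 10 7 8 5 6 9 3 4 13 11 2)| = 14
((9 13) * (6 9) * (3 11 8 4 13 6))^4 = (3 13 4 8 11) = ((3 11 8 4 13)(6 9))^4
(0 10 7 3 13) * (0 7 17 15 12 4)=(0 10 17 15 12 4)(3 13 7)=[10, 1, 2, 13, 0, 5, 6, 3, 8, 9, 17, 11, 4, 7, 14, 12, 16, 15]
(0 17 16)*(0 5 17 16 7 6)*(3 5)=(0 16 3 5 17 7 6)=[16, 1, 2, 5, 4, 17, 0, 6, 8, 9, 10, 11, 12, 13, 14, 15, 3, 7]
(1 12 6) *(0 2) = (0 2)(1 12 6) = [2, 12, 0, 3, 4, 5, 1, 7, 8, 9, 10, 11, 6]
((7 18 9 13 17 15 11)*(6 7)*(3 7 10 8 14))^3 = (3 9 15 10)(6 14 18 17)(7 13 11 8)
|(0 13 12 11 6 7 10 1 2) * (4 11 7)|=|(0 13 12 7 10 1 2)(4 11 6)|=21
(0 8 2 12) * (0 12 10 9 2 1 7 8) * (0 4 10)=[4, 7, 0, 3, 10, 5, 6, 8, 1, 2, 9, 11, 12]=(12)(0 4 10 9 2)(1 7 8)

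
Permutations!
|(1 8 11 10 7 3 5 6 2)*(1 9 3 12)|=30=|(1 8 11 10 7 12)(2 9 3 5 6)|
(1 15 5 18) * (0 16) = (0 16)(1 15 5 18) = [16, 15, 2, 3, 4, 18, 6, 7, 8, 9, 10, 11, 12, 13, 14, 5, 0, 17, 1]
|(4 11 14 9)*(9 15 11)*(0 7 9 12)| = |(0 7 9 4 12)(11 14 15)| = 15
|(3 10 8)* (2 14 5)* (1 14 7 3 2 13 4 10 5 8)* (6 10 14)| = |(1 6 10)(2 7 3 5 13 4 14 8)| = 24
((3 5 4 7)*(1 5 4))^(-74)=((1 5)(3 4 7))^(-74)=(3 4 7)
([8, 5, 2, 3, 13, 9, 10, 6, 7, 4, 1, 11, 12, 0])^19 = (0 13 4 9 5 1 10 6 7 8)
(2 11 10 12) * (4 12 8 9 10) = (2 11 4 12)(8 9 10) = [0, 1, 11, 3, 12, 5, 6, 7, 9, 10, 8, 4, 2]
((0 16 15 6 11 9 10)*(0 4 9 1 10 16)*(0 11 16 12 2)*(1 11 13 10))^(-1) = (0 2 12 9 4 10 13)(6 15 16)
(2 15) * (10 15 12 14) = (2 12 14 10 15) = [0, 1, 12, 3, 4, 5, 6, 7, 8, 9, 15, 11, 14, 13, 10, 2]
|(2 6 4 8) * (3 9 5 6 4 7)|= |(2 4 8)(3 9 5 6 7)|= 15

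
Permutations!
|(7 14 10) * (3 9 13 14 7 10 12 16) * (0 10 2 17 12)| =10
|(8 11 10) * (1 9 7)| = 3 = |(1 9 7)(8 11 10)|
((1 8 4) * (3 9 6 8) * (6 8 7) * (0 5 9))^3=((0 5 9 8 4 1 3)(6 7))^3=(0 8 3 9 1 5 4)(6 7)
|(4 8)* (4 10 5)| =4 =|(4 8 10 5)|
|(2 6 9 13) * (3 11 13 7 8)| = |(2 6 9 7 8 3 11 13)| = 8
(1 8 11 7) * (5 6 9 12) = (1 8 11 7)(5 6 9 12) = [0, 8, 2, 3, 4, 6, 9, 1, 11, 12, 10, 7, 5]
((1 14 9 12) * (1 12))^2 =((1 14 9))^2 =(1 9 14)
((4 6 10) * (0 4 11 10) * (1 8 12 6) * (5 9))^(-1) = (0 6 12 8 1 4)(5 9)(10 11)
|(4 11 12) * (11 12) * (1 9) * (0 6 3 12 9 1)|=6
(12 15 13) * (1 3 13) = (1 3 13 12 15) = [0, 3, 2, 13, 4, 5, 6, 7, 8, 9, 10, 11, 15, 12, 14, 1]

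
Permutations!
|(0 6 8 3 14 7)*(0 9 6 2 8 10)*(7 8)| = |(0 2 7 9 6 10)(3 14 8)| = 6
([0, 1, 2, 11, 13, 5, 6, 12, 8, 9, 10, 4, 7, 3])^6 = (3 4)(11 13)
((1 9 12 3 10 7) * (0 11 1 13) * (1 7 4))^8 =(13)(1 12 10)(3 4 9)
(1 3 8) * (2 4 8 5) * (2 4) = (1 3 5 4 8) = [0, 3, 2, 5, 8, 4, 6, 7, 1]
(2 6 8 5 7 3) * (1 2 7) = (1 2 6 8 5)(3 7) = [0, 2, 6, 7, 4, 1, 8, 3, 5]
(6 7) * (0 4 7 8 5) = [4, 1, 2, 3, 7, 0, 8, 6, 5] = (0 4 7 6 8 5)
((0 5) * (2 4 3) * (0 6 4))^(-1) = ((0 5 6 4 3 2))^(-1) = (0 2 3 4 6 5)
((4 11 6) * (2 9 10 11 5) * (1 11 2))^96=((1 11 6 4 5)(2 9 10))^96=(1 11 6 4 5)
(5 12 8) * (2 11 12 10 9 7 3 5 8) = (2 11 12)(3 5 10 9 7) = [0, 1, 11, 5, 4, 10, 6, 3, 8, 7, 9, 12, 2]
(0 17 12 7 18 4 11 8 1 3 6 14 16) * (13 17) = (0 13 17 12 7 18 4 11 8 1 3 6 14 16) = [13, 3, 2, 6, 11, 5, 14, 18, 1, 9, 10, 8, 7, 17, 16, 15, 0, 12, 4]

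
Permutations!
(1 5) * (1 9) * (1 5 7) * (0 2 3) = (0 2 3)(1 7)(5 9) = [2, 7, 3, 0, 4, 9, 6, 1, 8, 5]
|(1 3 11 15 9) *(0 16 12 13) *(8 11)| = 12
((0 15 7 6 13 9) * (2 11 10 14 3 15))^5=(0 3 9 14 13 10 6 11 7 2 15)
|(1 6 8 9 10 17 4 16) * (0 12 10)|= |(0 12 10 17 4 16 1 6 8 9)|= 10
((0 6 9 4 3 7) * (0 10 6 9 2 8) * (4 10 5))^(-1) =(0 8 2 6 10 9)(3 4 5 7) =((0 9 10 6 2 8)(3 7 5 4))^(-1)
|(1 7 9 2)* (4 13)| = |(1 7 9 2)(4 13)| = 4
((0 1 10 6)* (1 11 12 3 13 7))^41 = (0 7 11 1 12 10 3 6 13)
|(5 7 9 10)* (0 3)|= 4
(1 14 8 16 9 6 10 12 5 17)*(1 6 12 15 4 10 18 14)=[0, 1, 2, 3, 10, 17, 18, 7, 16, 12, 15, 11, 5, 13, 8, 4, 9, 6, 14]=(4 10 15)(5 17 6 18 14 8 16 9 12)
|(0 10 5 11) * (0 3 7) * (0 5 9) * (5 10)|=|(0 5 11 3 7 10 9)|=7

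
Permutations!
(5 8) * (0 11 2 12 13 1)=[11, 0, 12, 3, 4, 8, 6, 7, 5, 9, 10, 2, 13, 1]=(0 11 2 12 13 1)(5 8)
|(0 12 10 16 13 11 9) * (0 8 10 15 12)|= |(8 10 16 13 11 9)(12 15)|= 6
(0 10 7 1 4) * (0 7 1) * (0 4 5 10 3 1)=(0 3 1 5 10)(4 7)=[3, 5, 2, 1, 7, 10, 6, 4, 8, 9, 0]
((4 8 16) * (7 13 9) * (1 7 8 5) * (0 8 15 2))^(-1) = (0 2 15 9 13 7 1 5 4 16 8) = ((0 8 16 4 5 1 7 13 9 15 2))^(-1)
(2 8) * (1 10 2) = (1 10 2 8) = [0, 10, 8, 3, 4, 5, 6, 7, 1, 9, 2]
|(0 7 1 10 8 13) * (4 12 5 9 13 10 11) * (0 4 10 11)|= |(0 7 1)(4 12 5 9 13)(8 11 10)|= 15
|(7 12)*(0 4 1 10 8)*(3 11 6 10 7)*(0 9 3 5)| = 6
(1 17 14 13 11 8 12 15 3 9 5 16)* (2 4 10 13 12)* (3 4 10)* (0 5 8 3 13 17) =(0 5 16 1)(2 10 17 14 12 15 4 13 11 3 9 8) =[5, 0, 10, 9, 13, 16, 6, 7, 2, 8, 17, 3, 15, 11, 12, 4, 1, 14]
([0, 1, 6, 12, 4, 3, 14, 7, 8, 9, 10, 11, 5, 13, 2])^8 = [0, 1, 14, 5, 4, 12, 2, 7, 8, 9, 10, 11, 3, 13, 6]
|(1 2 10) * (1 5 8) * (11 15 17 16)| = 20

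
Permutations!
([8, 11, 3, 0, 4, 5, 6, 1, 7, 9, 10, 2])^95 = (0 11 8 2 7 3 1)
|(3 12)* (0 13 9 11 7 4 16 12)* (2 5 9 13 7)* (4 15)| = 28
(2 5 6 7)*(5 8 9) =(2 8 9 5 6 7) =[0, 1, 8, 3, 4, 6, 7, 2, 9, 5]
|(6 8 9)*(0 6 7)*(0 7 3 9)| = |(0 6 8)(3 9)| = 6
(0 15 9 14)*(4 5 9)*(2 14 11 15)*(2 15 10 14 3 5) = (0 15 4 2 3 5 9 11 10 14) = [15, 1, 3, 5, 2, 9, 6, 7, 8, 11, 14, 10, 12, 13, 0, 4]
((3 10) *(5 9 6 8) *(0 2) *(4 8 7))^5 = (0 2)(3 10)(4 7 6 9 5 8)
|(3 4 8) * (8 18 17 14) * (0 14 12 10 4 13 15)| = 30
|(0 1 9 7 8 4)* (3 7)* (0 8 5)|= 6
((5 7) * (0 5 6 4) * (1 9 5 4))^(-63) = ((0 4)(1 9 5 7 6))^(-63) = (0 4)(1 5 6 9 7)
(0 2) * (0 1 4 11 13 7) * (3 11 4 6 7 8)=(0 2 1 6 7)(3 11 13 8)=[2, 6, 1, 11, 4, 5, 7, 0, 3, 9, 10, 13, 12, 8]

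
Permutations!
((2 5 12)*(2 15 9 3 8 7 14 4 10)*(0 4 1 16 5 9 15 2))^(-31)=((0 4 10)(1 16 5 12 2 9 3 8 7 14))^(-31)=(0 10 4)(1 14 7 8 3 9 2 12 5 16)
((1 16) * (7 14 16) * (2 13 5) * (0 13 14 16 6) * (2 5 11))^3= ((0 13 11 2 14 6)(1 7 16))^3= (16)(0 2)(6 11)(13 14)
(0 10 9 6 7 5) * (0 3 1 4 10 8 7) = (0 8 7 5 3 1 4 10 9 6) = [8, 4, 2, 1, 10, 3, 0, 5, 7, 6, 9]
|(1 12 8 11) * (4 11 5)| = 6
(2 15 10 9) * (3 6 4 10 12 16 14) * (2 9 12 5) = [0, 1, 15, 6, 10, 2, 4, 7, 8, 9, 12, 11, 16, 13, 3, 5, 14] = (2 15 5)(3 6 4 10 12 16 14)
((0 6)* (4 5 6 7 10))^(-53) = (0 7 10 4 5 6)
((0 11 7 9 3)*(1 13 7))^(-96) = ((0 11 1 13 7 9 3))^(-96) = (0 1 7 3 11 13 9)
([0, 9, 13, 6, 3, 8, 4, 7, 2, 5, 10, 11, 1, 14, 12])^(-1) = (1 12 14 13 2 8 5 9)(3 4 6)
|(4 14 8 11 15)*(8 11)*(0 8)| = 4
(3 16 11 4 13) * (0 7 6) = [7, 1, 2, 16, 13, 5, 0, 6, 8, 9, 10, 4, 12, 3, 14, 15, 11] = (0 7 6)(3 16 11 4 13)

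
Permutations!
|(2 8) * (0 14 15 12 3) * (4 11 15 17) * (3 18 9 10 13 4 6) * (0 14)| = 8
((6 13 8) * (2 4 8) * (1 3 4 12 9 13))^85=((1 3 4 8 6)(2 12 9 13))^85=(2 12 9 13)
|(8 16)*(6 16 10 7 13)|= 6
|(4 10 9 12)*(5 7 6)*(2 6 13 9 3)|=10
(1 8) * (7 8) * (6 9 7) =(1 6 9 7 8) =[0, 6, 2, 3, 4, 5, 9, 8, 1, 7]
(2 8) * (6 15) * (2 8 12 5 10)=(2 12 5 10)(6 15)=[0, 1, 12, 3, 4, 10, 15, 7, 8, 9, 2, 11, 5, 13, 14, 6]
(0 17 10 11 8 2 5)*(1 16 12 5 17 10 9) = (0 10 11 8 2 17 9 1 16 12 5) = [10, 16, 17, 3, 4, 0, 6, 7, 2, 1, 11, 8, 5, 13, 14, 15, 12, 9]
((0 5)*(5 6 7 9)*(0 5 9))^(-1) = (9)(0 7 6)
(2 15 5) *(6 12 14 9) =(2 15 5)(6 12 14 9) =[0, 1, 15, 3, 4, 2, 12, 7, 8, 6, 10, 11, 14, 13, 9, 5]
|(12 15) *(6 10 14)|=6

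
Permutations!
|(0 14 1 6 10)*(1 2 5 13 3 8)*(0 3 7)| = 30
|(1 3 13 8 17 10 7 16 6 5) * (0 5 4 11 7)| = 40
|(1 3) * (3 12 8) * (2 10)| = |(1 12 8 3)(2 10)| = 4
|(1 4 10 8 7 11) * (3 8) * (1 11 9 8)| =12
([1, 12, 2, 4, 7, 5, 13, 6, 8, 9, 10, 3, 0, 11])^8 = [12, 0, 2, 7, 6, 5, 11, 13, 8, 9, 10, 4, 1, 3]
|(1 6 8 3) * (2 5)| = 4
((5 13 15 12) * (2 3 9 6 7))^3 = (2 6 3 7 9)(5 12 15 13)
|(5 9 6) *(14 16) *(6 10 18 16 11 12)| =9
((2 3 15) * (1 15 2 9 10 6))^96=(1 15 9 10 6)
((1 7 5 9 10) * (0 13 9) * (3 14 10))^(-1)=((0 13 9 3 14 10 1 7 5))^(-1)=(0 5 7 1 10 14 3 9 13)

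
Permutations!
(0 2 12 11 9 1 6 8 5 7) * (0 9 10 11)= (0 2 12)(1 6 8 5 7 9)(10 11)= [2, 6, 12, 3, 4, 7, 8, 9, 5, 1, 11, 10, 0]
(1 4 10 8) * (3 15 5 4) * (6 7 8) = (1 3 15 5 4 10 6 7 8) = [0, 3, 2, 15, 10, 4, 7, 8, 1, 9, 6, 11, 12, 13, 14, 5]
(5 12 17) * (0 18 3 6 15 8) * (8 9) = (0 18 3 6 15 9 8)(5 12 17) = [18, 1, 2, 6, 4, 12, 15, 7, 0, 8, 10, 11, 17, 13, 14, 9, 16, 5, 3]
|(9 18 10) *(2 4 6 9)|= |(2 4 6 9 18 10)|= 6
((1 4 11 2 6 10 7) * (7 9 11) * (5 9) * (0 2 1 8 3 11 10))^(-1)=((0 2 6)(1 4 7 8 3 11)(5 9 10))^(-1)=(0 6 2)(1 11 3 8 7 4)(5 10 9)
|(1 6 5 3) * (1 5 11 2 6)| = |(2 6 11)(3 5)| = 6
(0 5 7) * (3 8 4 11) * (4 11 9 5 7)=(0 7)(3 8 11)(4 9 5)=[7, 1, 2, 8, 9, 4, 6, 0, 11, 5, 10, 3]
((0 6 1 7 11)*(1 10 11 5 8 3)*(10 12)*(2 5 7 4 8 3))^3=(0 10 6 11 12)(1 2)(3 8)(4 5)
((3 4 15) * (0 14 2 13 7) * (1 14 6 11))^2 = (0 11 14 13)(1 2 7 6)(3 15 4)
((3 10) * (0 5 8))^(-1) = (0 8 5)(3 10)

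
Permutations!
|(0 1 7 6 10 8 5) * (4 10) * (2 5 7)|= |(0 1 2 5)(4 10 8 7 6)|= 20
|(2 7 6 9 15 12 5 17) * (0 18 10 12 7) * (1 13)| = |(0 18 10 12 5 17 2)(1 13)(6 9 15 7)| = 28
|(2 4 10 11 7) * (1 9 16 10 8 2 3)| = |(1 9 16 10 11 7 3)(2 4 8)| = 21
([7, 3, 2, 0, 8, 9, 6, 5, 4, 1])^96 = [0, 1, 2, 3, 4, 5, 6, 7, 8, 9]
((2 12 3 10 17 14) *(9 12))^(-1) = ((2 9 12 3 10 17 14))^(-1) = (2 14 17 10 3 12 9)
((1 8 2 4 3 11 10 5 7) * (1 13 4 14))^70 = ((1 8 2 14)(3 11 10 5 7 13 4))^70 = (1 2)(8 14)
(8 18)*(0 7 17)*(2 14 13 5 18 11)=(0 7 17)(2 14 13 5 18 8 11)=[7, 1, 14, 3, 4, 18, 6, 17, 11, 9, 10, 2, 12, 5, 13, 15, 16, 0, 8]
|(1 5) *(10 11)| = |(1 5)(10 11)| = 2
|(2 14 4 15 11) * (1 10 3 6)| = 20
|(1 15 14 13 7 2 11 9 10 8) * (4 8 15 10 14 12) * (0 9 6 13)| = 30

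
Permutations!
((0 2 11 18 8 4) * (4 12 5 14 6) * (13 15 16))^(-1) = (0 4 6 14 5 12 8 18 11 2)(13 16 15)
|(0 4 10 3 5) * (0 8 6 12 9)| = 9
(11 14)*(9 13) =[0, 1, 2, 3, 4, 5, 6, 7, 8, 13, 10, 14, 12, 9, 11] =(9 13)(11 14)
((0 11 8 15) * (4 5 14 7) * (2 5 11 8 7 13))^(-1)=((0 8 15)(2 5 14 13)(4 11 7))^(-1)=(0 15 8)(2 13 14 5)(4 7 11)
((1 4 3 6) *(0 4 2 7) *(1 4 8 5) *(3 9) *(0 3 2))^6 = ((0 8 5 1)(2 7 3 6 4 9))^6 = (9)(0 5)(1 8)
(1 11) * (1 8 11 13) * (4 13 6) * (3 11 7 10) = [0, 6, 2, 11, 13, 5, 4, 10, 7, 9, 3, 8, 12, 1] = (1 6 4 13)(3 11 8 7 10)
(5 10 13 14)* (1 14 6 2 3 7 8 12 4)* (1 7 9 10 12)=(1 14 5 12 4 7 8)(2 3 9 10 13 6)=[0, 14, 3, 9, 7, 12, 2, 8, 1, 10, 13, 11, 4, 6, 5]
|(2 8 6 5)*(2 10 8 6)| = |(2 6 5 10 8)| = 5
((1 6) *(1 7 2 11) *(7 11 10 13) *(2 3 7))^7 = (1 6 11)(2 10 13)(3 7)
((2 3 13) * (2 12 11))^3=(2 12 3 11 13)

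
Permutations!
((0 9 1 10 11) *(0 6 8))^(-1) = (0 8 6 11 10 1 9)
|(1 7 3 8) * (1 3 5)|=6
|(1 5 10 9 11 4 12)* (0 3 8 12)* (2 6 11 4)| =9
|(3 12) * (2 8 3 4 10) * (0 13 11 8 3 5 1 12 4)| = 28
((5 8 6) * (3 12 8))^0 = (12)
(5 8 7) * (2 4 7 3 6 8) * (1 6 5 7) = (1 6 8 3 5 2 4) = [0, 6, 4, 5, 1, 2, 8, 7, 3]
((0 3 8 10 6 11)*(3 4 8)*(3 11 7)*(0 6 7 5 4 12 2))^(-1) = (0 2 12)(3 7 10 8 4 5 6 11)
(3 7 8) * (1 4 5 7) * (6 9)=[0, 4, 2, 1, 5, 7, 9, 8, 3, 6]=(1 4 5 7 8 3)(6 9)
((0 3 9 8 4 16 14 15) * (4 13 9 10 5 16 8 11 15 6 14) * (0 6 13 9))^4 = (0 16 11 13 5 9 14 10 8 6 3 4 15)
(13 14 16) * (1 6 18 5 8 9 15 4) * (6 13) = [0, 13, 2, 3, 1, 8, 18, 7, 9, 15, 10, 11, 12, 14, 16, 4, 6, 17, 5] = (1 13 14 16 6 18 5 8 9 15 4)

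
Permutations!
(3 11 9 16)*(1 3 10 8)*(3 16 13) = [0, 16, 2, 11, 4, 5, 6, 7, 1, 13, 8, 9, 12, 3, 14, 15, 10] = (1 16 10 8)(3 11 9 13)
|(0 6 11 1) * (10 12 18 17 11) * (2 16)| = |(0 6 10 12 18 17 11 1)(2 16)| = 8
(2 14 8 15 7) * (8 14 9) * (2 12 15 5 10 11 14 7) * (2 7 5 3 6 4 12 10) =[0, 1, 9, 6, 12, 2, 4, 10, 3, 8, 11, 14, 15, 13, 5, 7] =(2 9 8 3 6 4 12 15 7 10 11 14 5)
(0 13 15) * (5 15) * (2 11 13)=(0 2 11 13 5 15)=[2, 1, 11, 3, 4, 15, 6, 7, 8, 9, 10, 13, 12, 5, 14, 0]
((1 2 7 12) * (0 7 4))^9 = (0 1)(2 7)(4 12)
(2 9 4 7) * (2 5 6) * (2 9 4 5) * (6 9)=(2 4 7)(5 9)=[0, 1, 4, 3, 7, 9, 6, 2, 8, 5]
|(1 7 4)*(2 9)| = 6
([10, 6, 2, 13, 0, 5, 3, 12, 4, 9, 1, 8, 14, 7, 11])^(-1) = (0 4 8 11 14 12 7 13 3 6 1 10)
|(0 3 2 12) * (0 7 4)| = 6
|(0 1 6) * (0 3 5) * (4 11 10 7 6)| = |(0 1 4 11 10 7 6 3 5)| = 9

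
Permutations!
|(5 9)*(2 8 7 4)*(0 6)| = 4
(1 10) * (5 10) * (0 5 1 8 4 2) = [5, 1, 0, 3, 2, 10, 6, 7, 4, 9, 8] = (0 5 10 8 4 2)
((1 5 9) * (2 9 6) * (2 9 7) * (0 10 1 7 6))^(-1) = ((0 10 1 5)(2 6 9 7))^(-1) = (0 5 1 10)(2 7 9 6)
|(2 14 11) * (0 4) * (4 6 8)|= |(0 6 8 4)(2 14 11)|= 12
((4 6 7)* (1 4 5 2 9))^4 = ((1 4 6 7 5 2 9))^4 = (1 5 4 2 6 9 7)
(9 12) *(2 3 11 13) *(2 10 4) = (2 3 11 13 10 4)(9 12) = [0, 1, 3, 11, 2, 5, 6, 7, 8, 12, 4, 13, 9, 10]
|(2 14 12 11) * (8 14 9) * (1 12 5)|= 8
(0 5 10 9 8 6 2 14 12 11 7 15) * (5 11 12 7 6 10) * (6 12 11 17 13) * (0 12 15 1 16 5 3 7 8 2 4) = [17, 16, 14, 7, 0, 3, 4, 1, 10, 2, 9, 15, 11, 6, 8, 12, 5, 13] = (0 17 13 6 4)(1 16 5 3 7)(2 14 8 10 9)(11 15 12)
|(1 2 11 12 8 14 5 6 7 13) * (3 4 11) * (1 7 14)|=|(1 2 3 4 11 12 8)(5 6 14)(7 13)|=42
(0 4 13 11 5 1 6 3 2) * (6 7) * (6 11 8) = (0 4 13 8 6 3 2)(1 7 11 5) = [4, 7, 0, 2, 13, 1, 3, 11, 6, 9, 10, 5, 12, 8]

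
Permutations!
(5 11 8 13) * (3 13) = [0, 1, 2, 13, 4, 11, 6, 7, 3, 9, 10, 8, 12, 5] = (3 13 5 11 8)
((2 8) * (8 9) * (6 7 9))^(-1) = ((2 6 7 9 8))^(-1) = (2 8 9 7 6)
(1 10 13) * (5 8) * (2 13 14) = [0, 10, 13, 3, 4, 8, 6, 7, 5, 9, 14, 11, 12, 1, 2] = (1 10 14 2 13)(5 8)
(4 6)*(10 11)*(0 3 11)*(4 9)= (0 3 11 10)(4 6 9)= [3, 1, 2, 11, 6, 5, 9, 7, 8, 4, 0, 10]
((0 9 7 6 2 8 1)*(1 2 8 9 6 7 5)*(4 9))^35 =(0 2 5 6 4 1 8 9)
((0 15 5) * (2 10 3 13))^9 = ((0 15 5)(2 10 3 13))^9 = (15)(2 10 3 13)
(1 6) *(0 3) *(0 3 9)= (0 9)(1 6)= [9, 6, 2, 3, 4, 5, 1, 7, 8, 0]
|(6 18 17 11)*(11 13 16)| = 6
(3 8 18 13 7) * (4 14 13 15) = (3 8 18 15 4 14 13 7) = [0, 1, 2, 8, 14, 5, 6, 3, 18, 9, 10, 11, 12, 7, 13, 4, 16, 17, 15]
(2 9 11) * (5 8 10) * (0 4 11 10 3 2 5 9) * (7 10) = (0 4 11 5 8 3 2)(7 10 9) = [4, 1, 0, 2, 11, 8, 6, 10, 3, 7, 9, 5]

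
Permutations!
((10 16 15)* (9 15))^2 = (9 10)(15 16)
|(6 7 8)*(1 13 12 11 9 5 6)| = |(1 13 12 11 9 5 6 7 8)| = 9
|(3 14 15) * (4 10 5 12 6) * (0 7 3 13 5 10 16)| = 11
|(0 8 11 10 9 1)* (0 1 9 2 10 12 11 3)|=6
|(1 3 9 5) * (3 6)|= |(1 6 3 9 5)|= 5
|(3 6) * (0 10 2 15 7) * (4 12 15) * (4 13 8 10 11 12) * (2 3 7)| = 11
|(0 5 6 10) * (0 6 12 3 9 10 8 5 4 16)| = |(0 4 16)(3 9 10 6 8 5 12)| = 21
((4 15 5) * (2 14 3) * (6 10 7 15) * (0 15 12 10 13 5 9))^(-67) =((0 15 9)(2 14 3)(4 6 13 5)(7 12 10))^(-67) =(0 9 15)(2 3 14)(4 6 13 5)(7 10 12)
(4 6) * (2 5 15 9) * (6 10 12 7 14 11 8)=(2 5 15 9)(4 10 12 7 14 11 8 6)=[0, 1, 5, 3, 10, 15, 4, 14, 6, 2, 12, 8, 7, 13, 11, 9]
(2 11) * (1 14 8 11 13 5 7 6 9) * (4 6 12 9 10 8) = [0, 14, 13, 3, 6, 7, 10, 12, 11, 1, 8, 2, 9, 5, 4] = (1 14 4 6 10 8 11 2 13 5 7 12 9)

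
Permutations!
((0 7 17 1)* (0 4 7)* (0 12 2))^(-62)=(0 12 2)(1 7)(4 17)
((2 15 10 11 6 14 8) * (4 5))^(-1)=((2 15 10 11 6 14 8)(4 5))^(-1)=(2 8 14 6 11 10 15)(4 5)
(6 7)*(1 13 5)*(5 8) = [0, 13, 2, 3, 4, 1, 7, 6, 5, 9, 10, 11, 12, 8] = (1 13 8 5)(6 7)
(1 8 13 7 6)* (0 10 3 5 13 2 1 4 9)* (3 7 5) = (0 10 7 6 4 9)(1 8 2)(5 13) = [10, 8, 1, 3, 9, 13, 4, 6, 2, 0, 7, 11, 12, 5]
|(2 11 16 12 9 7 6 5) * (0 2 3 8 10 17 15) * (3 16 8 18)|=|(0 2 11 8 10 17 15)(3 18)(5 16 12 9 7 6)|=42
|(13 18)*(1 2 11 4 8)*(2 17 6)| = 14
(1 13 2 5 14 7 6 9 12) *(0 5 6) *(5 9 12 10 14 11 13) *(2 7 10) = (0 9 2 6 12 1 5 11 13 7)(10 14) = [9, 5, 6, 3, 4, 11, 12, 0, 8, 2, 14, 13, 1, 7, 10]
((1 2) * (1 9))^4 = (1 2 9)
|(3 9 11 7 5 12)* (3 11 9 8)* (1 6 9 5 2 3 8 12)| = |(1 6 9 5)(2 3 12 11 7)| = 20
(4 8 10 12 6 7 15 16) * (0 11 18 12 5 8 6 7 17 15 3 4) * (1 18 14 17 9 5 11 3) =(0 3 4 6 9 5 8 10 11 14 17 15 16)(1 18 12 7) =[3, 18, 2, 4, 6, 8, 9, 1, 10, 5, 11, 14, 7, 13, 17, 16, 0, 15, 12]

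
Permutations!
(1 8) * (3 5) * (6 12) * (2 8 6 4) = [0, 6, 8, 5, 2, 3, 12, 7, 1, 9, 10, 11, 4] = (1 6 12 4 2 8)(3 5)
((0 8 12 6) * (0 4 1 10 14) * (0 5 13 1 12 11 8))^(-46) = ((1 10 14 5 13)(4 12 6)(8 11))^(-46) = (1 13 5 14 10)(4 6 12)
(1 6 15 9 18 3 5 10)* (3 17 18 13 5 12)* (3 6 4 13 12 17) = (1 4 13 5 10)(3 17 18)(6 15 9 12) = [0, 4, 2, 17, 13, 10, 15, 7, 8, 12, 1, 11, 6, 5, 14, 9, 16, 18, 3]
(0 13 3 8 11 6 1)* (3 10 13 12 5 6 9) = (0 12 5 6 1)(3 8 11 9)(10 13) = [12, 0, 2, 8, 4, 6, 1, 7, 11, 3, 13, 9, 5, 10]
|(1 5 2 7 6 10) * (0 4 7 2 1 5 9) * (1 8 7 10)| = 9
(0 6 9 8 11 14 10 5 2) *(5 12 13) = (0 6 9 8 11 14 10 12 13 5 2) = [6, 1, 0, 3, 4, 2, 9, 7, 11, 8, 12, 14, 13, 5, 10]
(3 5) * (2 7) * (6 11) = (2 7)(3 5)(6 11) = [0, 1, 7, 5, 4, 3, 11, 2, 8, 9, 10, 6]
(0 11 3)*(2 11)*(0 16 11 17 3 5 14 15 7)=[2, 1, 17, 16, 4, 14, 6, 0, 8, 9, 10, 5, 12, 13, 15, 7, 11, 3]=(0 2 17 3 16 11 5 14 15 7)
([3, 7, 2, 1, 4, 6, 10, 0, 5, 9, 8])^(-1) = (0 7 1 3)(5 8 10 6)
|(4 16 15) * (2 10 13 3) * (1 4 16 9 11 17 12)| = |(1 4 9 11 17 12)(2 10 13 3)(15 16)| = 12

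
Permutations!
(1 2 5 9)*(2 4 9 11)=(1 4 9)(2 5 11)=[0, 4, 5, 3, 9, 11, 6, 7, 8, 1, 10, 2]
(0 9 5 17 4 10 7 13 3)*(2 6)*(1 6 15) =(0 9 5 17 4 10 7 13 3)(1 6 2 15) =[9, 6, 15, 0, 10, 17, 2, 13, 8, 5, 7, 11, 12, 3, 14, 1, 16, 4]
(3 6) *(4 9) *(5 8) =(3 6)(4 9)(5 8) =[0, 1, 2, 6, 9, 8, 3, 7, 5, 4]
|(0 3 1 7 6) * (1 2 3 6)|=2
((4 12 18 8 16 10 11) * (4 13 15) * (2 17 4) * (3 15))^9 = ((2 17 4 12 18 8 16 10 11 13 3 15))^9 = (2 13 16 12)(3 10 18 17)(4 15 11 8)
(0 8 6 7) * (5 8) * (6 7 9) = (0 5 8 7)(6 9) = [5, 1, 2, 3, 4, 8, 9, 0, 7, 6]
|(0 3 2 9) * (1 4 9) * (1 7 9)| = 10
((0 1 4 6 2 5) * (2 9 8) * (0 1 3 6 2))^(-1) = ((0 3 6 9 8)(1 4 2 5))^(-1) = (0 8 9 6 3)(1 5 2 4)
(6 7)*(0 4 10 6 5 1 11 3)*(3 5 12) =(0 4 10 6 7 12 3)(1 11 5) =[4, 11, 2, 0, 10, 1, 7, 12, 8, 9, 6, 5, 3]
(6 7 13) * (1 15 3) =(1 15 3)(6 7 13) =[0, 15, 2, 1, 4, 5, 7, 13, 8, 9, 10, 11, 12, 6, 14, 3]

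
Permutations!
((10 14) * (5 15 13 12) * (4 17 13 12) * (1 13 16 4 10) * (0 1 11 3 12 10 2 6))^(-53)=(0 13 6 1 2)(3 15 11 5 14 12 10)(4 17 16)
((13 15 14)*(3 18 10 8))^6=(3 10)(8 18)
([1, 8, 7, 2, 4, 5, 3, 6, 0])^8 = (0 8 1)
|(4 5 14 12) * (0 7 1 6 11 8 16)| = 28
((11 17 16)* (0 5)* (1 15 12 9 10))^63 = ((0 5)(1 15 12 9 10)(11 17 16))^63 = (17)(0 5)(1 9 15 10 12)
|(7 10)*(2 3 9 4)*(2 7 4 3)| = 6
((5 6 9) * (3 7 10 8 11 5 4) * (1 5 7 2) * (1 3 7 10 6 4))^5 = ((1 5 4 7 6 9)(2 3)(8 11 10))^5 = (1 9 6 7 4 5)(2 3)(8 10 11)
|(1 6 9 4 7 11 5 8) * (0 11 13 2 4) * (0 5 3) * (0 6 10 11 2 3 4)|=22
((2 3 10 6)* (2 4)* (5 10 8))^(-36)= ((2 3 8 5 10 6 4))^(-36)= (2 4 6 10 5 8 3)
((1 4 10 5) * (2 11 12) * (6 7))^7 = (1 5 10 4)(2 11 12)(6 7)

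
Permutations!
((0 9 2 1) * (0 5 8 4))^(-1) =(0 4 8 5 1 2 9)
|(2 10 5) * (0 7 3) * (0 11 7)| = 3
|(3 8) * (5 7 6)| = 6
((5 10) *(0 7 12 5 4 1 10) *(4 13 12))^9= ((0 7 4 1 10 13 12 5))^9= (0 7 4 1 10 13 12 5)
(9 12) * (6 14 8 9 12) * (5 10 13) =[0, 1, 2, 3, 4, 10, 14, 7, 9, 6, 13, 11, 12, 5, 8] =(5 10 13)(6 14 8 9)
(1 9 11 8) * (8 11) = (11)(1 9 8) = [0, 9, 2, 3, 4, 5, 6, 7, 1, 8, 10, 11]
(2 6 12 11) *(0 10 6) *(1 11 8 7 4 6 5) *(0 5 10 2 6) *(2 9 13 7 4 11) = (0 9 13 7 11 6 12 8 4)(1 2 5) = [9, 2, 5, 3, 0, 1, 12, 11, 4, 13, 10, 6, 8, 7]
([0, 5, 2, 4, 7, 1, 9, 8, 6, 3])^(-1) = [0, 5, 2, 9, 3, 1, 8, 4, 7, 6]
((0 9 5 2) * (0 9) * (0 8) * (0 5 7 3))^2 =(0 5 9 3 8 2 7)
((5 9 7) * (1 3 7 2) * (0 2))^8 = ((0 2 1 3 7 5 9))^8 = (0 2 1 3 7 5 9)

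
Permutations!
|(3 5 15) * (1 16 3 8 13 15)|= |(1 16 3 5)(8 13 15)|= 12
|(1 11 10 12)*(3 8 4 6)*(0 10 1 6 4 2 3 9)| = |(0 10 12 6 9)(1 11)(2 3 8)| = 30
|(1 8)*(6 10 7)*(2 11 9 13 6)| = 14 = |(1 8)(2 11 9 13 6 10 7)|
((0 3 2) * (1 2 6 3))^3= (3 6)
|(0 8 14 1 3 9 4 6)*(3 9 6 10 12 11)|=11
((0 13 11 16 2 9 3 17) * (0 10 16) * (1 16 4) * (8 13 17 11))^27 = (0 9 1 17 3 16 10 11 2 4)(8 13)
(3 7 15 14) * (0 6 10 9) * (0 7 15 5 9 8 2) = (0 6 10 8 2)(3 15 14)(5 9 7) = [6, 1, 0, 15, 4, 9, 10, 5, 2, 7, 8, 11, 12, 13, 3, 14]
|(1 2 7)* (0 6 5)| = |(0 6 5)(1 2 7)| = 3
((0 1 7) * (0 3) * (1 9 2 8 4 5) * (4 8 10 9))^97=((0 4 5 1 7 3)(2 10 9))^97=(0 4 5 1 7 3)(2 10 9)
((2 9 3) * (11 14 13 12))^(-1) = ((2 9 3)(11 14 13 12))^(-1) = (2 3 9)(11 12 13 14)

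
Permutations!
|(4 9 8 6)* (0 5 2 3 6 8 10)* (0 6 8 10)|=|(0 5 2 3 8 10 6 4 9)|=9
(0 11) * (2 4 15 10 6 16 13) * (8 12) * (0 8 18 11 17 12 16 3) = (0 17 12 18 11 8 16 13 2 4 15 10 6 3) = [17, 1, 4, 0, 15, 5, 3, 7, 16, 9, 6, 8, 18, 2, 14, 10, 13, 12, 11]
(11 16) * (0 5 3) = (0 5 3)(11 16) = [5, 1, 2, 0, 4, 3, 6, 7, 8, 9, 10, 16, 12, 13, 14, 15, 11]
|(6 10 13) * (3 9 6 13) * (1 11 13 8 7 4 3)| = 10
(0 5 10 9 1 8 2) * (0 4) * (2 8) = [5, 2, 4, 3, 0, 10, 6, 7, 8, 1, 9] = (0 5 10 9 1 2 4)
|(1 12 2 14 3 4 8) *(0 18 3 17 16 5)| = 12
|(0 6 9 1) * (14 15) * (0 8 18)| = 6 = |(0 6 9 1 8 18)(14 15)|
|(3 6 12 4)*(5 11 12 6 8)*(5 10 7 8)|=15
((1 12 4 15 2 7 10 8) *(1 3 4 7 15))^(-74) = ((1 12 7 10 8 3 4)(2 15))^(-74) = (15)(1 10 4 7 3 12 8)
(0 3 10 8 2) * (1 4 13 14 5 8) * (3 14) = (0 14 5 8 2)(1 4 13 3 10) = [14, 4, 0, 10, 13, 8, 6, 7, 2, 9, 1, 11, 12, 3, 5]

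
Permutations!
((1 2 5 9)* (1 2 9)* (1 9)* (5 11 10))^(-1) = (2 9 5 10 11)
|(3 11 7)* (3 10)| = |(3 11 7 10)| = 4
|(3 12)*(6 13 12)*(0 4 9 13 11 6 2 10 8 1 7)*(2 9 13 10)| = 10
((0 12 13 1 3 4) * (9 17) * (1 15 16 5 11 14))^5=((0 12 13 15 16 5 11 14 1 3 4)(9 17))^5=(0 5 4 16 3 15 1 13 14 12 11)(9 17)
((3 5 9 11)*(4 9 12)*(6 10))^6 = ((3 5 12 4 9 11)(6 10))^6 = (12)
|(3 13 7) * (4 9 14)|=3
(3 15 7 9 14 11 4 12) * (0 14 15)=(0 14 11 4 12 3)(7 9 15)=[14, 1, 2, 0, 12, 5, 6, 9, 8, 15, 10, 4, 3, 13, 11, 7]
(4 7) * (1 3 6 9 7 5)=(1 3 6 9 7 4 5)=[0, 3, 2, 6, 5, 1, 9, 4, 8, 7]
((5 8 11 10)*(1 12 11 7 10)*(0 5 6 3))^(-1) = (0 3 6 10 7 8 5)(1 11 12)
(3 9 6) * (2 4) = (2 4)(3 9 6) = [0, 1, 4, 9, 2, 5, 3, 7, 8, 6]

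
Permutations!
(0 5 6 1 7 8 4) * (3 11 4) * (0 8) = (0 5 6 1 7)(3 11 4 8) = [5, 7, 2, 11, 8, 6, 1, 0, 3, 9, 10, 4]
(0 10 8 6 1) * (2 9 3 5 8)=(0 10 2 9 3 5 8 6 1)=[10, 0, 9, 5, 4, 8, 1, 7, 6, 3, 2]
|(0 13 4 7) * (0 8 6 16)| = |(0 13 4 7 8 6 16)| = 7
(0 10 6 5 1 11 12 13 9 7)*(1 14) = (0 10 6 5 14 1 11 12 13 9 7) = [10, 11, 2, 3, 4, 14, 5, 0, 8, 7, 6, 12, 13, 9, 1]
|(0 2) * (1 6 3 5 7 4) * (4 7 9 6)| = |(0 2)(1 4)(3 5 9 6)| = 4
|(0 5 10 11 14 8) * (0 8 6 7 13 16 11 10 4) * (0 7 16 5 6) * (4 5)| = |(0 6 16 11 14)(4 7 13)| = 15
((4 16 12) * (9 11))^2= ((4 16 12)(9 11))^2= (4 12 16)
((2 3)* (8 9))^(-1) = ((2 3)(8 9))^(-1) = (2 3)(8 9)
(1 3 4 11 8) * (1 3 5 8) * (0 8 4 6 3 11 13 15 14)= (0 8 11 1 5 4 13 15 14)(3 6)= [8, 5, 2, 6, 13, 4, 3, 7, 11, 9, 10, 1, 12, 15, 0, 14]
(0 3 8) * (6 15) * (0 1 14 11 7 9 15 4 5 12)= [3, 14, 2, 8, 5, 12, 4, 9, 1, 15, 10, 7, 0, 13, 11, 6]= (0 3 8 1 14 11 7 9 15 6 4 5 12)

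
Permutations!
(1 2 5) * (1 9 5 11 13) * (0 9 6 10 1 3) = [9, 2, 11, 0, 4, 6, 10, 7, 8, 5, 1, 13, 12, 3] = (0 9 5 6 10 1 2 11 13 3)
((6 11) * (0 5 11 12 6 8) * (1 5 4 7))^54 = (12)(0 11 1 4 8 5 7)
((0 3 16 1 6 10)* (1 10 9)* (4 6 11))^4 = (16)(1 9 6 4 11)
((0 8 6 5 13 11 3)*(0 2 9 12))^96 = ((0 8 6 5 13 11 3 2 9 12))^96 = (0 3 6 9 13)(2 5 12 11 8)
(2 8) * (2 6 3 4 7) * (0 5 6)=[5, 1, 8, 4, 7, 6, 3, 2, 0]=(0 5 6 3 4 7 2 8)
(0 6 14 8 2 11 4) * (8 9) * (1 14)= (0 6 1 14 9 8 2 11 4)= [6, 14, 11, 3, 0, 5, 1, 7, 2, 8, 10, 4, 12, 13, 9]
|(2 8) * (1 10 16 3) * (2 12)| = 12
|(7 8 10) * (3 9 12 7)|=|(3 9 12 7 8 10)|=6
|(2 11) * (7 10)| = 2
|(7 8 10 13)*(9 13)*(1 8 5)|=|(1 8 10 9 13 7 5)|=7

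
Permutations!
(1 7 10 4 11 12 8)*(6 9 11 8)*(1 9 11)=(1 7 10 4 8 9)(6 11 12)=[0, 7, 2, 3, 8, 5, 11, 10, 9, 1, 4, 12, 6]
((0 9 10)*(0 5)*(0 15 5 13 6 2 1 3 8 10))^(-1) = ((0 9)(1 3 8 10 13 6 2)(5 15))^(-1) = (0 9)(1 2 6 13 10 8 3)(5 15)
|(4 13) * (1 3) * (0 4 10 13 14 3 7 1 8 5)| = 6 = |(0 4 14 3 8 5)(1 7)(10 13)|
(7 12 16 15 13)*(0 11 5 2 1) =[11, 0, 1, 3, 4, 2, 6, 12, 8, 9, 10, 5, 16, 7, 14, 13, 15] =(0 11 5 2 1)(7 12 16 15 13)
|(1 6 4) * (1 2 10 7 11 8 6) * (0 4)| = |(0 4 2 10 7 11 8 6)| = 8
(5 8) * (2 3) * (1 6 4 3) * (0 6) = (0 6 4 3 2 1)(5 8) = [6, 0, 1, 2, 3, 8, 4, 7, 5]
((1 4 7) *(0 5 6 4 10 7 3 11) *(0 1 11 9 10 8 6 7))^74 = (0 3 8 7 10 4 1 5 9 6 11)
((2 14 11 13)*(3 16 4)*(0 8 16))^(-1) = ((0 8 16 4 3)(2 14 11 13))^(-1) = (0 3 4 16 8)(2 13 11 14)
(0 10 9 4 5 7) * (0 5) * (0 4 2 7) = (0 10 9 2 7 5) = [10, 1, 7, 3, 4, 0, 6, 5, 8, 2, 9]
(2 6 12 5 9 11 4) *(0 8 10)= (0 8 10)(2 6 12 5 9 11 4)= [8, 1, 6, 3, 2, 9, 12, 7, 10, 11, 0, 4, 5]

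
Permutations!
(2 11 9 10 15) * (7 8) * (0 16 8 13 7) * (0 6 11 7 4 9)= (0 16 8 6 11)(2 7 13 4 9 10 15)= [16, 1, 7, 3, 9, 5, 11, 13, 6, 10, 15, 0, 12, 4, 14, 2, 8]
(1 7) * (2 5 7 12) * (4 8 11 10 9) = (1 12 2 5 7)(4 8 11 10 9) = [0, 12, 5, 3, 8, 7, 6, 1, 11, 4, 9, 10, 2]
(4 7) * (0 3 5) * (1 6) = [3, 6, 2, 5, 7, 0, 1, 4] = (0 3 5)(1 6)(4 7)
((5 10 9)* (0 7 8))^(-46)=((0 7 8)(5 10 9))^(-46)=(0 8 7)(5 9 10)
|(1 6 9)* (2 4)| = |(1 6 9)(2 4)| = 6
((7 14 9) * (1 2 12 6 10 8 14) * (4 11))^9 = (14)(4 11)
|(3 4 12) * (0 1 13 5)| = |(0 1 13 5)(3 4 12)| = 12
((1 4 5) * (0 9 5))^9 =((0 9 5 1 4))^9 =(0 4 1 5 9)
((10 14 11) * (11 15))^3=(10 11 15 14)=((10 14 15 11))^3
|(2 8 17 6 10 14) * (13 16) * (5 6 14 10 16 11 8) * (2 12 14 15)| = |(2 5 6 16 13 11 8 17 15)(12 14)| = 18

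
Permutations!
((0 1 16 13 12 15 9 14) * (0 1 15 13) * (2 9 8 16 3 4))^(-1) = (0 16 8 15)(1 14 9 2 4 3)(12 13)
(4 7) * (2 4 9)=(2 4 7 9)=[0, 1, 4, 3, 7, 5, 6, 9, 8, 2]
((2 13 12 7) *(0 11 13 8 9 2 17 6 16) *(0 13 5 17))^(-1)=(0 7 12 13 16 6 17 5 11)(2 9 8)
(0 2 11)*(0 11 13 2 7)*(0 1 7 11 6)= (0 11 6)(1 7)(2 13)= [11, 7, 13, 3, 4, 5, 0, 1, 8, 9, 10, 6, 12, 2]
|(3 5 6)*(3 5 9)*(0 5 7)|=|(0 5 6 7)(3 9)|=4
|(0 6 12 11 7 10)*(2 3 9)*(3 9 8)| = 6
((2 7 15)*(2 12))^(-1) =(2 12 15 7)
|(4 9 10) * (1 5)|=6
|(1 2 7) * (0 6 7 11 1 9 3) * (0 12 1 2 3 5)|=|(0 6 7 9 5)(1 3 12)(2 11)|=30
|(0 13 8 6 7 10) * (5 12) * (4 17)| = |(0 13 8 6 7 10)(4 17)(5 12)| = 6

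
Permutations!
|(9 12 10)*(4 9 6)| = |(4 9 12 10 6)| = 5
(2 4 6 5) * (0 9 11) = (0 9 11)(2 4 6 5) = [9, 1, 4, 3, 6, 2, 5, 7, 8, 11, 10, 0]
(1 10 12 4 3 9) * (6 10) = [0, 6, 2, 9, 3, 5, 10, 7, 8, 1, 12, 11, 4] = (1 6 10 12 4 3 9)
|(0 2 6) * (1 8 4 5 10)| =15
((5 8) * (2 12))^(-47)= ((2 12)(5 8))^(-47)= (2 12)(5 8)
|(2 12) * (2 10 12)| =|(10 12)| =2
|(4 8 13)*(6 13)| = 4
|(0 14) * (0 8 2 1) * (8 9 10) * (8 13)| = |(0 14 9 10 13 8 2 1)| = 8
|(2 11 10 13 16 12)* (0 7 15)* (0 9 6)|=30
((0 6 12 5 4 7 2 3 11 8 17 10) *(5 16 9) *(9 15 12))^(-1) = (0 10 17 8 11 3 2 7 4 5 9 6)(12 15 16) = ((0 6 9 5 4 7 2 3 11 8 17 10)(12 16 15))^(-1)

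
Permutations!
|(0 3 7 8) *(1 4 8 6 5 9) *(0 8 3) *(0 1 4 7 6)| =15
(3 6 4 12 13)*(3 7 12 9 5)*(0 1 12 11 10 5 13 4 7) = [1, 12, 2, 6, 9, 3, 7, 11, 8, 13, 5, 10, 4, 0] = (0 1 12 4 9 13)(3 6 7 11 10 5)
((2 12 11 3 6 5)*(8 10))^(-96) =((2 12 11 3 6 5)(8 10))^(-96) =(12)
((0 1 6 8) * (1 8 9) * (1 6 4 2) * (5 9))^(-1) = ((0 8)(1 4 2)(5 9 6))^(-1) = (0 8)(1 2 4)(5 6 9)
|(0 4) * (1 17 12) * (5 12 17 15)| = 4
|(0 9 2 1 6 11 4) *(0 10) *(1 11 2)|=8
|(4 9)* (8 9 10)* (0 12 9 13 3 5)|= |(0 12 9 4 10 8 13 3 5)|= 9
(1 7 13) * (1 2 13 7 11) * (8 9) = (1 11)(2 13)(8 9) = [0, 11, 13, 3, 4, 5, 6, 7, 9, 8, 10, 1, 12, 2]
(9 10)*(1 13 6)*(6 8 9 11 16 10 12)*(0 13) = (0 13 8 9 12 6 1)(10 11 16) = [13, 0, 2, 3, 4, 5, 1, 7, 9, 12, 11, 16, 6, 8, 14, 15, 10]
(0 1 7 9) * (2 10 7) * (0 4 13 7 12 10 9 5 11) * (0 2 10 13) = (0 1 10 12 13 7 5 11 2 9 4) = [1, 10, 9, 3, 0, 11, 6, 5, 8, 4, 12, 2, 13, 7]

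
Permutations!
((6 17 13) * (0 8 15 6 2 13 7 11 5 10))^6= (0 11 6)(5 17 8)(7 15 10)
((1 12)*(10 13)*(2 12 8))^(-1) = (1 12 2 8)(10 13)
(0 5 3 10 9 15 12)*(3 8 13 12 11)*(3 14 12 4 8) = [5, 1, 2, 10, 8, 3, 6, 7, 13, 15, 9, 14, 0, 4, 12, 11] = (0 5 3 10 9 15 11 14 12)(4 8 13)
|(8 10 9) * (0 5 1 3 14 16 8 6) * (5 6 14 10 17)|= |(0 6)(1 3 10 9 14 16 8 17 5)|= 18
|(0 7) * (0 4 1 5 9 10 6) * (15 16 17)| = 24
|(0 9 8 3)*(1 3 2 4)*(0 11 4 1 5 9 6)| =8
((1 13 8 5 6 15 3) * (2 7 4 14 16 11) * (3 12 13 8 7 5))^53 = ((1 8 3)(2 5 6 15 12 13 7 4 14 16 11))^53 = (1 3 8)(2 16 4 13 15 5 11 14 7 12 6)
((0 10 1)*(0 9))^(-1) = (0 9 1 10)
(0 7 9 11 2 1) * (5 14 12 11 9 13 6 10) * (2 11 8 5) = (0 7 13 6 10 2 1)(5 14 12 8) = [7, 0, 1, 3, 4, 14, 10, 13, 5, 9, 2, 11, 8, 6, 12]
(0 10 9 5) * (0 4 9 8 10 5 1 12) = [5, 12, 2, 3, 9, 4, 6, 7, 10, 1, 8, 11, 0] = (0 5 4 9 1 12)(8 10)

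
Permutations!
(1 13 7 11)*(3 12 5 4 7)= (1 13 3 12 5 4 7 11)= [0, 13, 2, 12, 7, 4, 6, 11, 8, 9, 10, 1, 5, 3]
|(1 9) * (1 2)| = |(1 9 2)| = 3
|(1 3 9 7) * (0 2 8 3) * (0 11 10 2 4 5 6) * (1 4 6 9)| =|(0 6)(1 11 10 2 8 3)(4 5 9 7)| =12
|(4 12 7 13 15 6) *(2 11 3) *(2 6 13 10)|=|(2 11 3 6 4 12 7 10)(13 15)|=8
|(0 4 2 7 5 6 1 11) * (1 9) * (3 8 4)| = 11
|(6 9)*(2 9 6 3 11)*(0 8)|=4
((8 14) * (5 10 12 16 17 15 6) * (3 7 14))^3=(3 8 14 7)(5 16 6 12 15 10 17)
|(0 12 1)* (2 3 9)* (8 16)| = 6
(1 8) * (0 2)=(0 2)(1 8)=[2, 8, 0, 3, 4, 5, 6, 7, 1]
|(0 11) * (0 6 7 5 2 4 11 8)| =|(0 8)(2 4 11 6 7 5)| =6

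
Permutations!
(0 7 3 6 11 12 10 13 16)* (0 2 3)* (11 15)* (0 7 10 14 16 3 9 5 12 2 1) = [10, 0, 9, 6, 4, 12, 15, 7, 8, 5, 13, 2, 14, 3, 16, 11, 1] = (0 10 13 3 6 15 11 2 9 5 12 14 16 1)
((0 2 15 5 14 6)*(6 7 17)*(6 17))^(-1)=((17)(0 2 15 5 14 7 6))^(-1)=(17)(0 6 7 14 5 15 2)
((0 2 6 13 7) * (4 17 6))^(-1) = (0 7 13 6 17 4 2)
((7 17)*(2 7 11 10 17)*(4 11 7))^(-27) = (2 10)(4 17)(7 11)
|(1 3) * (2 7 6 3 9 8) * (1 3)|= |(1 9 8 2 7 6)|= 6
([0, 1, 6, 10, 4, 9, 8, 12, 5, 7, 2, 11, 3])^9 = (12)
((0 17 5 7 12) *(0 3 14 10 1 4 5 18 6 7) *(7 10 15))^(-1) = (0 5 4 1 10 6 18 17)(3 12 7 15 14)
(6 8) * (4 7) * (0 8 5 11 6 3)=(0 8 3)(4 7)(5 11 6)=[8, 1, 2, 0, 7, 11, 5, 4, 3, 9, 10, 6]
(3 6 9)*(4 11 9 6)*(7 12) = (3 4 11 9)(7 12) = [0, 1, 2, 4, 11, 5, 6, 12, 8, 3, 10, 9, 7]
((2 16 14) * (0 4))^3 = (16)(0 4)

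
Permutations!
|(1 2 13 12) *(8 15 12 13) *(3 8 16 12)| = |(1 2 16 12)(3 8 15)| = 12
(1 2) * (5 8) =[0, 2, 1, 3, 4, 8, 6, 7, 5] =(1 2)(5 8)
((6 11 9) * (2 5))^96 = ((2 5)(6 11 9))^96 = (11)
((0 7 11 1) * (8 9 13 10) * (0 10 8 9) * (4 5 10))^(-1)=((0 7 11 1 4 5 10 9 13 8))^(-1)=(0 8 13 9 10 5 4 1 11 7)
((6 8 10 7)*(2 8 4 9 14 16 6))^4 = ((2 8 10 7)(4 9 14 16 6))^4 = (4 6 16 14 9)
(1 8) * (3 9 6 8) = (1 3 9 6 8) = [0, 3, 2, 9, 4, 5, 8, 7, 1, 6]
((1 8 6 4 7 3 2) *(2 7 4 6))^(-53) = (1 8 2)(3 7)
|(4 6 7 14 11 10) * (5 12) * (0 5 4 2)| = |(0 5 12 4 6 7 14 11 10 2)| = 10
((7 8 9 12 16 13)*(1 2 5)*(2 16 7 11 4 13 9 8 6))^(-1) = (1 5 2 6 7 12 9 16)(4 11 13)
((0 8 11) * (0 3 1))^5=((0 8 11 3 1))^5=(11)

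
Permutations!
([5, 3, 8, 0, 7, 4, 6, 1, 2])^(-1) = [3, 7, 8, 1, 5, 0, 6, 4, 2]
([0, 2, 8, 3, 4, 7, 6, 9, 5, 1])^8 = [0, 8, 5, 3, 4, 9, 6, 1, 7, 2]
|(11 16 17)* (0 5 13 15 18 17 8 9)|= |(0 5 13 15 18 17 11 16 8 9)|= 10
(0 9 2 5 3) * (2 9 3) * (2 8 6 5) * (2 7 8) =[3, 1, 7, 0, 4, 2, 5, 8, 6, 9] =(9)(0 3)(2 7 8 6 5)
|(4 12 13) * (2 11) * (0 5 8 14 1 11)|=|(0 5 8 14 1 11 2)(4 12 13)|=21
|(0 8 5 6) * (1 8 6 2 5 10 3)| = 4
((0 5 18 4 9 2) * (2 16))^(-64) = ((0 5 18 4 9 16 2))^(-64) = (0 2 16 9 4 18 5)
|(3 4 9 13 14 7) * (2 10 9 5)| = |(2 10 9 13 14 7 3 4 5)| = 9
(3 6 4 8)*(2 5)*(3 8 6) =[0, 1, 5, 3, 6, 2, 4, 7, 8] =(8)(2 5)(4 6)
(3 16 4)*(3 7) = (3 16 4 7) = [0, 1, 2, 16, 7, 5, 6, 3, 8, 9, 10, 11, 12, 13, 14, 15, 4]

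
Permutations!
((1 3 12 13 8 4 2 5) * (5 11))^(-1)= ((1 3 12 13 8 4 2 11 5))^(-1)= (1 5 11 2 4 8 13 12 3)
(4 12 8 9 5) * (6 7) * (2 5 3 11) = [0, 1, 5, 11, 12, 4, 7, 6, 9, 3, 10, 2, 8] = (2 5 4 12 8 9 3 11)(6 7)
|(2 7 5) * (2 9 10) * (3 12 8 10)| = 8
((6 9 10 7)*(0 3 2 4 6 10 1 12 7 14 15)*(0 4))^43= ((0 3 2)(1 12 7 10 14 15 4 6 9))^43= (0 3 2)(1 6 15 10 12 9 4 14 7)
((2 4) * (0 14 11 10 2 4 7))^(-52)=((0 14 11 10 2 7))^(-52)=(0 11 2)(7 14 10)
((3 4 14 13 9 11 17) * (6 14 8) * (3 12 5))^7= (3 11 6 5 9 8 12 13 4 17 14)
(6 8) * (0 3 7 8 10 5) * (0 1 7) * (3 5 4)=(0 5 1 7 8 6 10 4 3)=[5, 7, 2, 0, 3, 1, 10, 8, 6, 9, 4]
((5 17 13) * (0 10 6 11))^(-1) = (0 11 6 10)(5 13 17)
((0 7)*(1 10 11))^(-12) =((0 7)(1 10 11))^(-12) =(11)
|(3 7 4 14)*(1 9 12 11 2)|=20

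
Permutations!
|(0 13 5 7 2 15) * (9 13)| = 7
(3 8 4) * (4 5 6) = (3 8 5 6 4) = [0, 1, 2, 8, 3, 6, 4, 7, 5]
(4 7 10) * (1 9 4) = (1 9 4 7 10) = [0, 9, 2, 3, 7, 5, 6, 10, 8, 4, 1]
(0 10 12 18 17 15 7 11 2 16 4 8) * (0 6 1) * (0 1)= [10, 1, 16, 3, 8, 5, 0, 11, 6, 9, 12, 2, 18, 13, 14, 7, 4, 15, 17]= (0 10 12 18 17 15 7 11 2 16 4 8 6)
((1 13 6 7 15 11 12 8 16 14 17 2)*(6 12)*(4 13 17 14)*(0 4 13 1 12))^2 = ((0 4 1 17 2 12 8 16 13)(6 7 15 11))^2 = (0 1 2 8 13 4 17 12 16)(6 15)(7 11)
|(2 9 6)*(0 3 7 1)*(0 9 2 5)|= 7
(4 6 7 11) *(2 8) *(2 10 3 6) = [0, 1, 8, 6, 2, 5, 7, 11, 10, 9, 3, 4] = (2 8 10 3 6 7 11 4)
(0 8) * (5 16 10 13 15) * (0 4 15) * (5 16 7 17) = (0 8 4 15 16 10 13)(5 7 17) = [8, 1, 2, 3, 15, 7, 6, 17, 4, 9, 13, 11, 12, 0, 14, 16, 10, 5]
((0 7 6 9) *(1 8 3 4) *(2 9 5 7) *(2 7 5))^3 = (0 2 7 9 6)(1 4 3 8)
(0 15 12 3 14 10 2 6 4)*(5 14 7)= (0 15 12 3 7 5 14 10 2 6 4)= [15, 1, 6, 7, 0, 14, 4, 5, 8, 9, 2, 11, 3, 13, 10, 12]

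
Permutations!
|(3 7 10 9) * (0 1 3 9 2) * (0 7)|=3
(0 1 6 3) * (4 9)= (0 1 6 3)(4 9)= [1, 6, 2, 0, 9, 5, 3, 7, 8, 4]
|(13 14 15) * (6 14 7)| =5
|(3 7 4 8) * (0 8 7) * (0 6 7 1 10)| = |(0 8 3 6 7 4 1 10)| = 8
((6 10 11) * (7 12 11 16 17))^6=((6 10 16 17 7 12 11))^6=(6 11 12 7 17 16 10)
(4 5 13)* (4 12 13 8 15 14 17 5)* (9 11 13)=(5 8 15 14 17)(9 11 13 12)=[0, 1, 2, 3, 4, 8, 6, 7, 15, 11, 10, 13, 9, 12, 17, 14, 16, 5]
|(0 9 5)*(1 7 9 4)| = |(0 4 1 7 9 5)| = 6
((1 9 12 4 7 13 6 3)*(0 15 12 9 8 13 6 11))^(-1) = ((0 15 12 4 7 6 3 1 8 13 11))^(-1) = (0 11 13 8 1 3 6 7 4 12 15)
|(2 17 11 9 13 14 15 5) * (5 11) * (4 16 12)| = |(2 17 5)(4 16 12)(9 13 14 15 11)| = 15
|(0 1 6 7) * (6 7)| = 3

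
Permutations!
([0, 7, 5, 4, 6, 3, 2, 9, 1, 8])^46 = (1 9)(2 5 3 4 6)(7 8)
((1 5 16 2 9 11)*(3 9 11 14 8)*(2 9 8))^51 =((1 5 16 9 14 2 11)(3 8))^51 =(1 16 14 11 5 9 2)(3 8)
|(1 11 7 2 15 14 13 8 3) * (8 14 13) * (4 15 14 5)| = |(1 11 7 2 14 8 3)(4 15 13 5)| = 28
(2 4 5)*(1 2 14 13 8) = (1 2 4 5 14 13 8) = [0, 2, 4, 3, 5, 14, 6, 7, 1, 9, 10, 11, 12, 8, 13]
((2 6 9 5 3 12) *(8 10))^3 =(2 5)(3 6)(8 10)(9 12)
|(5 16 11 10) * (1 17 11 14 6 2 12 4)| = |(1 17 11 10 5 16 14 6 2 12 4)| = 11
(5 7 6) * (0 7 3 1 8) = [7, 8, 2, 1, 4, 3, 5, 6, 0] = (0 7 6 5 3 1 8)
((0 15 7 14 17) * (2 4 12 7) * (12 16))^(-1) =((0 15 2 4 16 12 7 14 17))^(-1) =(0 17 14 7 12 16 4 2 15)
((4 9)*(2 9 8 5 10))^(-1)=(2 10 5 8 4 9)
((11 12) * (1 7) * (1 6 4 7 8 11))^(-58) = (1 11)(4 6 7)(8 12)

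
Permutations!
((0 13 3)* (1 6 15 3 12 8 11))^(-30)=((0 13 12 8 11 1 6 15 3))^(-30)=(0 6 8)(1 12 3)(11 13 15)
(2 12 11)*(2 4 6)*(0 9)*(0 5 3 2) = (0 9 5 3 2 12 11 4 6) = [9, 1, 12, 2, 6, 3, 0, 7, 8, 5, 10, 4, 11]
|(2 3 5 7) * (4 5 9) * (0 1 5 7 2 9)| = 15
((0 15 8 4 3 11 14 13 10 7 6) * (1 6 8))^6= (0 1)(3 8 10 14)(4 7 13 11)(6 15)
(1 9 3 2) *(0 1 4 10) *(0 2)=(0 1 9 3)(2 4 10)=[1, 9, 4, 0, 10, 5, 6, 7, 8, 3, 2]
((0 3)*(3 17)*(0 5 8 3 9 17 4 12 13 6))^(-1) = (0 6 13 12 4)(3 8 5)(9 17)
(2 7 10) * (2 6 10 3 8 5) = (2 7 3 8 5)(6 10) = [0, 1, 7, 8, 4, 2, 10, 3, 5, 9, 6]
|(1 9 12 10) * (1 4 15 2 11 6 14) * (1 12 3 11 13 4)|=|(1 9 3 11 6 14 12 10)(2 13 4 15)|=8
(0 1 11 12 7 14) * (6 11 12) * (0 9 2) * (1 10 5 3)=(0 10 5 3 1 12 7 14 9 2)(6 11)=[10, 12, 0, 1, 4, 3, 11, 14, 8, 2, 5, 6, 7, 13, 9]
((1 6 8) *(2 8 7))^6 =(1 6 7 2 8)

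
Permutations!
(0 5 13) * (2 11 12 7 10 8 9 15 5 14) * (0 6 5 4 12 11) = (0 14 2)(4 12 7 10 8 9 15)(5 13 6) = [14, 1, 0, 3, 12, 13, 5, 10, 9, 15, 8, 11, 7, 6, 2, 4]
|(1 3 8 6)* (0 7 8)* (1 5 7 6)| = 7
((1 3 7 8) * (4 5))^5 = (1 3 7 8)(4 5)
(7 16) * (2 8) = (2 8)(7 16) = [0, 1, 8, 3, 4, 5, 6, 16, 2, 9, 10, 11, 12, 13, 14, 15, 7]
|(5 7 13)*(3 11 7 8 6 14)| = 8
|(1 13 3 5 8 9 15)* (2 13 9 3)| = |(1 9 15)(2 13)(3 5 8)| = 6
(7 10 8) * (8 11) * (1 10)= [0, 10, 2, 3, 4, 5, 6, 1, 7, 9, 11, 8]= (1 10 11 8 7)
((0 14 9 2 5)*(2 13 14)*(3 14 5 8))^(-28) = (0 14)(2 9)(3 5)(8 13)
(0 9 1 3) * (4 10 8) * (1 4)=(0 9 4 10 8 1 3)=[9, 3, 2, 0, 10, 5, 6, 7, 1, 4, 8]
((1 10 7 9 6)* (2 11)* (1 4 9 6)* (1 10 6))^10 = (11)(1 10 4)(6 7 9)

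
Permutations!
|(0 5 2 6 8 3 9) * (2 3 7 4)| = |(0 5 3 9)(2 6 8 7 4)| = 20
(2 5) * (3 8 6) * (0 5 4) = (0 5 2 4)(3 8 6) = [5, 1, 4, 8, 0, 2, 3, 7, 6]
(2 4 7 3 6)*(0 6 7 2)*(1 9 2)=(0 6)(1 9 2 4)(3 7)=[6, 9, 4, 7, 1, 5, 0, 3, 8, 2]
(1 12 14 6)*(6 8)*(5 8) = (1 12 14 5 8 6) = [0, 12, 2, 3, 4, 8, 1, 7, 6, 9, 10, 11, 14, 13, 5]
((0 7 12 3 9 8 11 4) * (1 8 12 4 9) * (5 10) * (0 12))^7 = (0 11 1 12 7 9 8 3 4)(5 10)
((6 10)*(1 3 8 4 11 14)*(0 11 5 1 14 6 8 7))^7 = ((14)(0 11 6 10 8 4 5 1 3 7))^7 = (14)(0 1 8 11 3 4 6 7 5 10)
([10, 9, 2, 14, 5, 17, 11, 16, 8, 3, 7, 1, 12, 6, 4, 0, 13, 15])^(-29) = (0 10 7 16 13 6 11 1 9 3 14 4 5 17 15)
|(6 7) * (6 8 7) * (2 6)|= 2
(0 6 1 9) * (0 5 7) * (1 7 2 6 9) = [9, 1, 6, 3, 4, 2, 7, 0, 8, 5] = (0 9 5 2 6 7)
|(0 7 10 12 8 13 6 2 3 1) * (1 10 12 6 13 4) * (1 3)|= 10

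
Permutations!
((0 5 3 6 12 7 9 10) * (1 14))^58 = (14)(0 3 12 9)(5 6 7 10)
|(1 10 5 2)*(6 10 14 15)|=7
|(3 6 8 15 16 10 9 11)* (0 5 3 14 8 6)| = 21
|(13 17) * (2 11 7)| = |(2 11 7)(13 17)| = 6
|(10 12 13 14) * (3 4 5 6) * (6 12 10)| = |(3 4 5 12 13 14 6)| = 7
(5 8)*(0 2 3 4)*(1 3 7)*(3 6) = [2, 6, 7, 4, 0, 8, 3, 1, 5] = (0 2 7 1 6 3 4)(5 8)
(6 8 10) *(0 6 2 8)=[6, 1, 8, 3, 4, 5, 0, 7, 10, 9, 2]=(0 6)(2 8 10)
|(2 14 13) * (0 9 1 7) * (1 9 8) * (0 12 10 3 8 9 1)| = 24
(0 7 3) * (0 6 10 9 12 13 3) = (0 7)(3 6 10 9 12 13) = [7, 1, 2, 6, 4, 5, 10, 0, 8, 12, 9, 11, 13, 3]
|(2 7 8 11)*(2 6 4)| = 6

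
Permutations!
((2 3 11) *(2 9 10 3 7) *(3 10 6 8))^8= (3 6 11 8 9)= ((2 7)(3 11 9 6 8))^8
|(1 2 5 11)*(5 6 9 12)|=7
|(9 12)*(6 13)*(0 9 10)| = 4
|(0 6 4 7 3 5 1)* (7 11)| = |(0 6 4 11 7 3 5 1)| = 8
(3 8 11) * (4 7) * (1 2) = (1 2)(3 8 11)(4 7) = [0, 2, 1, 8, 7, 5, 6, 4, 11, 9, 10, 3]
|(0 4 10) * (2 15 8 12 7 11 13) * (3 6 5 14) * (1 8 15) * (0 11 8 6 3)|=|(15)(0 4 10 11 13 2 1 6 5 14)(7 8 12)|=30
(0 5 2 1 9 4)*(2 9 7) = (0 5 9 4)(1 7 2) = [5, 7, 1, 3, 0, 9, 6, 2, 8, 4]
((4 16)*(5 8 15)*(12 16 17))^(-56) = (17)(5 8 15) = ((4 17 12 16)(5 8 15))^(-56)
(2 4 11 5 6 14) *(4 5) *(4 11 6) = (2 5 4 6 14) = [0, 1, 5, 3, 6, 4, 14, 7, 8, 9, 10, 11, 12, 13, 2]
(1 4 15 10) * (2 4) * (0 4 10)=(0 4 15)(1 2 10)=[4, 2, 10, 3, 15, 5, 6, 7, 8, 9, 1, 11, 12, 13, 14, 0]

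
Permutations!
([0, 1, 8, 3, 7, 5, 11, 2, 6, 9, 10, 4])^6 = (11)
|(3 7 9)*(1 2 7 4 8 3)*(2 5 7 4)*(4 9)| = 8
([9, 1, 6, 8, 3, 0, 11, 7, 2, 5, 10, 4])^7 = [9, 1, 6, 8, 3, 0, 11, 7, 2, 5, 10, 4]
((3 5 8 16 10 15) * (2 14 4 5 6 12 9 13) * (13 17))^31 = ((2 14 4 5 8 16 10 15 3 6 12 9 17 13))^31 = (2 5 10 6 17 14 8 15 12 13 4 16 3 9)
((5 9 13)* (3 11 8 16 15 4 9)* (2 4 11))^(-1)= ((2 4 9 13 5 3)(8 16 15 11))^(-1)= (2 3 5 13 9 4)(8 11 15 16)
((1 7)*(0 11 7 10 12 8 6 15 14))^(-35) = (0 12)(1 15)(6 7)(8 11)(10 14)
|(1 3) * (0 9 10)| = |(0 9 10)(1 3)| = 6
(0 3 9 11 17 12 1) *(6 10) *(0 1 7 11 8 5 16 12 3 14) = (0 14)(3 9 8 5 16 12 7 11 17)(6 10) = [14, 1, 2, 9, 4, 16, 10, 11, 5, 8, 6, 17, 7, 13, 0, 15, 12, 3]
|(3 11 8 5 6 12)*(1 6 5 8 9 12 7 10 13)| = 20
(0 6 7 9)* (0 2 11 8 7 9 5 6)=(2 11 8 7 5 6 9)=[0, 1, 11, 3, 4, 6, 9, 5, 7, 2, 10, 8]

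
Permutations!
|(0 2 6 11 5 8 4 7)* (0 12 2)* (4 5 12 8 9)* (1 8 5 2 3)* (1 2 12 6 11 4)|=|(1 8 12 3 2 11 6 4 7 5 9)|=11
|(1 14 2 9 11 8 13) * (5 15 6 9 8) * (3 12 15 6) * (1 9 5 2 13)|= 42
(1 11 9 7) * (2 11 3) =(1 3 2 11 9 7) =[0, 3, 11, 2, 4, 5, 6, 1, 8, 7, 10, 9]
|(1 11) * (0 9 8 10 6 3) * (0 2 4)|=8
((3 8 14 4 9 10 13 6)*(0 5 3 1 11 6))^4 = ((0 5 3 8 14 4 9 10 13)(1 11 6))^4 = (0 14 13 8 10 3 9 5 4)(1 11 6)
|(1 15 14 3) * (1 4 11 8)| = 7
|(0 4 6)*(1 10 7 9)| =12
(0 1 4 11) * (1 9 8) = (0 9 8 1 4 11) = [9, 4, 2, 3, 11, 5, 6, 7, 1, 8, 10, 0]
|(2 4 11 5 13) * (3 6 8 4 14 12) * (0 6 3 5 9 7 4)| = |(0 6 8)(2 14 12 5 13)(4 11 9 7)| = 60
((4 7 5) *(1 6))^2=(4 5 7)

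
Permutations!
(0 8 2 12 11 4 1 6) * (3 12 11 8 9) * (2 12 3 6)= [9, 2, 11, 3, 1, 5, 0, 7, 12, 6, 10, 4, 8]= (0 9 6)(1 2 11 4)(8 12)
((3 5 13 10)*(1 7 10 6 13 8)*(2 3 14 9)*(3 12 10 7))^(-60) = ((1 3 5 8)(2 12 10 14 9)(6 13))^(-60) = (14)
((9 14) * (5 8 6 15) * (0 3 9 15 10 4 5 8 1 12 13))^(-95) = ((0 3 9 14 15 8 6 10 4 5 1 12 13))^(-95) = (0 5 8 3 1 6 9 12 10 14 13 4 15)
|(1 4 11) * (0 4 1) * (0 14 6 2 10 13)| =|(0 4 11 14 6 2 10 13)| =8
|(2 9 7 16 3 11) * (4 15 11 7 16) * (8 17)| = 8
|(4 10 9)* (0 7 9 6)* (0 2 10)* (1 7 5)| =6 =|(0 5 1 7 9 4)(2 10 6)|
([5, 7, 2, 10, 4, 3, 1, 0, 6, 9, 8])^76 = [8, 3, 2, 1, 4, 6, 5, 10, 0, 9, 7]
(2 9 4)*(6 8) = (2 9 4)(6 8) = [0, 1, 9, 3, 2, 5, 8, 7, 6, 4]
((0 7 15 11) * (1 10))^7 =((0 7 15 11)(1 10))^7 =(0 11 15 7)(1 10)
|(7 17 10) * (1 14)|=6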